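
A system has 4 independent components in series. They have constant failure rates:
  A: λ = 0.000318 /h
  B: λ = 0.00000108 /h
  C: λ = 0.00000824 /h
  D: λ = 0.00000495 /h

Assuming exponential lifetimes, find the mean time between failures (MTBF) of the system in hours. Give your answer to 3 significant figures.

Series of exponential components: λ_sys = Σ λ_i
λ_sys = 0.000318 + 0.00000108 + 0.00000824 + 0.00000495 = 3.3227e-04 /h
MTBF = 1 / λ_sys = 3010 h

3010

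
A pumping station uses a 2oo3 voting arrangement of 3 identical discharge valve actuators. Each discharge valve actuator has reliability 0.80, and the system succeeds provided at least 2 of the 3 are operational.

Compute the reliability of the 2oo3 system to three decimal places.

R = Σ_{i=2}^{3} C(3,i) p^i (1−p)^{3−i} with p = 0.80
C(3,2)·0.80^2·0.20^1 = 0.38400
C(3,3)·0.80^3·0.20^0 = 0.51200
Sum = 0.896

0.896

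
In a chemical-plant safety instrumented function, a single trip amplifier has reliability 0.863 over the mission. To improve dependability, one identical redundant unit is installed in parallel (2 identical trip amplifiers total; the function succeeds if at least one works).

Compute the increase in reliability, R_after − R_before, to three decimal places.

R_before = 0.863
R_after = 1 − (1 − 0.863)^2 = 0.981
ΔR = 0.981 − 0.863 = 0.118

0.118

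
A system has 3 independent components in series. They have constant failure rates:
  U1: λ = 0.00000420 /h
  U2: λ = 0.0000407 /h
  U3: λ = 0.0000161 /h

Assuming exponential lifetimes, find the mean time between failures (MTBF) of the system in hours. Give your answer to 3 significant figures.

Series of exponential components: λ_sys = Σ λ_i
λ_sys = 0.00000420 + 0.0000407 + 0.0000161 = 6.1000e-05 /h
MTBF = 1 / λ_sys = 16400 h

16400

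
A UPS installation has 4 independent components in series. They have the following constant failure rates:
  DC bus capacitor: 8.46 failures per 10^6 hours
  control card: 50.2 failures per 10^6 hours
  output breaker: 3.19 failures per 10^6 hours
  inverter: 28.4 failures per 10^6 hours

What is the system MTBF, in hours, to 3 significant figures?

11100

Series of exponential components: λ_sys = Σ λ_i
λ_sys = 0.00000846 + 0.0000502 + 0.00000319 + 0.0000284 = 9.0250e-05 /h
MTBF = 1 / λ_sys = 11100 h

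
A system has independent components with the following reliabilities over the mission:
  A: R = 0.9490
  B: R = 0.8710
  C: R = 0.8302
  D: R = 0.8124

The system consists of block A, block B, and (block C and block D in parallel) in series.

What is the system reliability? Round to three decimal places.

Parallel (C and D): 1 − (1 − 0.83020)(1 − 0.81240) = 0.96815
Series (A, B, and [0.96815]): 0.94900 × 0.87100 × 0.96815 = 0.800

0.800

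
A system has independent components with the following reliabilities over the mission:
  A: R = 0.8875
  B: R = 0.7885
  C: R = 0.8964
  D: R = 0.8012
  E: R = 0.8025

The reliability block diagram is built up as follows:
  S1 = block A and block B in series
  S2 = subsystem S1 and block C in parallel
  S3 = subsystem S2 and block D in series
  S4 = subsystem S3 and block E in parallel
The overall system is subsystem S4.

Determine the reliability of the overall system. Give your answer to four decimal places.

Series (A and B): 0.887500 × 0.788500 = 0.699794
Parallel ([0.699794] and C): 1 − (1 − 0.699794)(1 − 0.896400) = 0.968899
Series ([0.968899] and D): 0.968899 × 0.801200 = 0.776282
Parallel ([0.776282] and E): 1 − (1 − 0.776282)(1 − 0.802500) = 0.9558

0.9558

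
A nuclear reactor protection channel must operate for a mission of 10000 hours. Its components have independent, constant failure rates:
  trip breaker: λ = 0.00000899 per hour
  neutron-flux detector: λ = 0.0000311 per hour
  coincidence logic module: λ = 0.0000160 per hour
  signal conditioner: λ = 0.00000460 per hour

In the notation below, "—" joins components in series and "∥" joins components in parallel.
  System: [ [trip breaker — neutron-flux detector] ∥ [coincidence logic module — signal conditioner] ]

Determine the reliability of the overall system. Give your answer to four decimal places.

0.9385

R(trip breaker) = exp(−0.00000899 × 10000) = 0.914023
R(neutron-flux detector) = exp(−0.0000311 × 10000) = 0.732714
R(coincidence logic module) = exp(−0.0000160 × 10000) = 0.852144
R(signal conditioner) = exp(−0.00000460 × 10000) = 0.955042
Series (trip breaker and neutron-flux detector): 0.914023 × 0.732714 = 0.669717
Series (coincidence logic module and signal conditioner): 0.852144 × 0.955042 = 0.813833
Parallel ([0.669717] and [0.813833]): 1 − (1 − 0.669717)(1 − 0.813833) = 0.9385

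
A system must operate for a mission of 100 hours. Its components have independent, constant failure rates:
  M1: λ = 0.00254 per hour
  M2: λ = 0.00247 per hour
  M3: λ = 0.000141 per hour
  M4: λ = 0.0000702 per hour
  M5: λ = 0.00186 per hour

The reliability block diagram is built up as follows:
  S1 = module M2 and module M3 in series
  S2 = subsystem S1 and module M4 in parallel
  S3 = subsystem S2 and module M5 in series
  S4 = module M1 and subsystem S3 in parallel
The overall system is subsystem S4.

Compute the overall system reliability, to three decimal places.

0.962

R(M1) = exp(−0.00254 × 100) = 0.77569
R(M2) = exp(−0.00247 × 100) = 0.78114
R(M3) = exp(−0.000141 × 100) = 0.98600
R(M4) = exp(−0.0000702 × 100) = 0.99300
R(M5) = exp(−0.00186 × 100) = 0.83027
Series (M2 and M3): 0.78114 × 0.98600 = 0.77020
Parallel ([0.77020] and M4): 1 − (1 − 0.77020)(1 − 0.99300) = 0.99839
Series ([0.99839] and M5): 0.99839 × 0.83027 = 0.82893
Parallel (M1 and [0.82893]): 1 − (1 − 0.77569)(1 − 0.82893) = 0.962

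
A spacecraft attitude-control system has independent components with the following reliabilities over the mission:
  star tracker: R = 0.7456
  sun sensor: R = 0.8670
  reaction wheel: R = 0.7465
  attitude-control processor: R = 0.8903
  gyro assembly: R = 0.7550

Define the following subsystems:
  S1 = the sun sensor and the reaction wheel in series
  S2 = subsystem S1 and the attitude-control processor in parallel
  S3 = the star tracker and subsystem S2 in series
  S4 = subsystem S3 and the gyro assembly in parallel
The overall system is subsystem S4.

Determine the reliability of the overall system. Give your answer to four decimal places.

0.9306

Series (sun sensor and reaction wheel): 0.867000 × 0.746500 = 0.647216
Parallel ([0.647216] and attitude-control processor): 1 − (1 − 0.647216)(1 − 0.890300) = 0.961300
Series (star tracker and [0.961300]): 0.745600 × 0.961300 = 0.716745
Parallel ([0.716745] and gyro assembly): 1 − (1 − 0.716745)(1 − 0.755000) = 0.9306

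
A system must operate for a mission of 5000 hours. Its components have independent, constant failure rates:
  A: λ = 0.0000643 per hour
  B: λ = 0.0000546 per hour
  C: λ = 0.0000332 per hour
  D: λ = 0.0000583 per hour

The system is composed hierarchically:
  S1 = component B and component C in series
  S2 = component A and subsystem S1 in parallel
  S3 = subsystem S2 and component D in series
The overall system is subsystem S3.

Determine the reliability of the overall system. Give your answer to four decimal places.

R(A) = exp(−0.0000643 × 5000) = 0.725061
R(B) = exp(−0.0000546 × 5000) = 0.761093
R(C) = exp(−0.0000332 × 5000) = 0.847046
R(D) = exp(−0.0000583 × 5000) = 0.747142
Series (B and C): 0.761093 × 0.847046 = 0.644681
Parallel (A and [0.644681]): 1 − (1 − 0.725061)(1 − 0.644681) = 0.902309
Series ([0.902309] and D): 0.902309 × 0.747142 = 0.6742

0.6742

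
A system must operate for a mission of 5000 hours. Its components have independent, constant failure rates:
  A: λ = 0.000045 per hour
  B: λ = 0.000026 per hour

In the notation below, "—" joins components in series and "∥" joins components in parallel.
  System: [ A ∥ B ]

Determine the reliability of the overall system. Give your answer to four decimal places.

0.9754

R(A) = exp(−0.000045 × 5000) = 0.798516
R(B) = exp(−0.000026 × 5000) = 0.878095
Parallel (A and B): 1 − (1 − 0.798516)(1 − 0.878095) = 0.9754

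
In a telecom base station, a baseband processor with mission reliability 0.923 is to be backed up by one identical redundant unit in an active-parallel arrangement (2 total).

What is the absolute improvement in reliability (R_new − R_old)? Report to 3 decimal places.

R_before = 0.923
R_after = 1 − (1 − 0.923)^2 = 0.994
ΔR = 0.994 − 0.923 = 0.071

0.071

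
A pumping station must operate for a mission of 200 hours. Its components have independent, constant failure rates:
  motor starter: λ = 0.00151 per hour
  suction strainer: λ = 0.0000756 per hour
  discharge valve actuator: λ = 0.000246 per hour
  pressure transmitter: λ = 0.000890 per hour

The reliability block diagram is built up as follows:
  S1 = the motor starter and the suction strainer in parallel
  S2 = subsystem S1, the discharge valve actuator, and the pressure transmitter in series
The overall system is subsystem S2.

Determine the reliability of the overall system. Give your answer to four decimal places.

R(motor starter) = exp(−0.00151 × 200) = 0.739338
R(suction strainer) = exp(−0.0000756 × 200) = 0.984994
R(discharge valve actuator) = exp(−0.000246 × 200) = 0.951991
R(pressure transmitter) = exp(−0.000890 × 200) = 0.836942
Parallel (motor starter and suction strainer): 1 − (1 − 0.739338)(1 − 0.984994) = 0.996089
Series ([0.996089], discharge valve actuator, and pressure transmitter): 0.996089 × 0.951991 × 0.836942 = 0.7936

0.7936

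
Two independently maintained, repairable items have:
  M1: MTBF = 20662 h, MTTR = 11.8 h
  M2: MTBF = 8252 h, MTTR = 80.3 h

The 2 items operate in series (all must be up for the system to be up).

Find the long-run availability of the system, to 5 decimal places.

A(M1) = MTBF/(MTBF+MTTR) = 20662/(20662+11.8) = 0.999429
A(M2) = MTBF/(MTBF+MTTR) = 8252/(8252+80.3) = 0.990363
Series availability: 0.999429 × 0.990363 = 0.98980

0.98980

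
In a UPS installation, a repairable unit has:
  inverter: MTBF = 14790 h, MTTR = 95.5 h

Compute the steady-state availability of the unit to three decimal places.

0.994

A(inverter) = MTBF/(MTBF+MTTR) = 14790/(14790+95.5) = 0.994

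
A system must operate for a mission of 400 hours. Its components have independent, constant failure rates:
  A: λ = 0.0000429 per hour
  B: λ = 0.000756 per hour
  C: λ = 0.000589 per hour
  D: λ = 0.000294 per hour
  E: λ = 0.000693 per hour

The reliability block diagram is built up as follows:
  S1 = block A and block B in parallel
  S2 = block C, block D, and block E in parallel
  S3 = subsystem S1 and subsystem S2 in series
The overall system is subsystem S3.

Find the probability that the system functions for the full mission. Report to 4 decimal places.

0.9899

R(A) = exp(−0.0000429 × 400) = 0.982986
R(B) = exp(−0.000756 × 400) = 0.739042
R(C) = exp(−0.000589 × 400) = 0.790097
R(D) = exp(−0.000294 × 400) = 0.889052
R(E) = exp(−0.000693 × 400) = 0.757903
Parallel (A and B): 1 − (1 − 0.982986)(1 − 0.739042) = 0.995560
Parallel (C, D, and E): 1 − (1 − 0.790097)(1 − 0.889052)(1 − 0.757903) = 0.994362
Series ([0.995560] and [0.994362]): 0.995560 × 0.994362 = 0.9899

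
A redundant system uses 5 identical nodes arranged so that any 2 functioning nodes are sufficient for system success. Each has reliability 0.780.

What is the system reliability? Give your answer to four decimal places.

R = Σ_{i=2}^{5} C(5,i) p^i (1−p)^{5−i} with p = 0.780
C(5,2)·0.780^2·0.220^3 = 0.064782
C(5,3)·0.780^3·0.220^2 = 0.229683
C(5,4)·0.780^4·0.220^1 = 0.407166
C(5,5)·0.780^5·0.220^0 = 0.288717
Sum = 0.9903

0.9903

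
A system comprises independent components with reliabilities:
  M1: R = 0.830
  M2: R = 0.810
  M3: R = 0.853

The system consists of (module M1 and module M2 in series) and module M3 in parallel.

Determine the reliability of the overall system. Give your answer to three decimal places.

0.952

Series (M1 and M2): 0.83000 × 0.81000 = 0.67230
Parallel ([0.67230] and M3): 1 − (1 − 0.67230)(1 − 0.85300) = 0.952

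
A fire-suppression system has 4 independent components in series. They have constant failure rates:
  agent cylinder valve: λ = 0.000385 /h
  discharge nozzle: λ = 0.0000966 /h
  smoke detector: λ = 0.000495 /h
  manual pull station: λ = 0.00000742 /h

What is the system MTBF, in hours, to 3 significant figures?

1020

Series of exponential components: λ_sys = Σ λ_i
λ_sys = 0.000385 + 0.0000966 + 0.000495 + 0.00000742 = 9.8402e-04 /h
MTBF = 1 / λ_sys = 1020 h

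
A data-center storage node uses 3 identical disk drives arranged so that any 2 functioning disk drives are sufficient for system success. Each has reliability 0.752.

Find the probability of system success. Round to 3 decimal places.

0.846

R = Σ_{i=2}^{3} C(3,i) p^i (1−p)^{3−i} with p = 0.752
C(3,2)·0.752^2·0.248^1 = 0.42073
C(3,3)·0.752^3·0.248^0 = 0.42526
Sum = 0.846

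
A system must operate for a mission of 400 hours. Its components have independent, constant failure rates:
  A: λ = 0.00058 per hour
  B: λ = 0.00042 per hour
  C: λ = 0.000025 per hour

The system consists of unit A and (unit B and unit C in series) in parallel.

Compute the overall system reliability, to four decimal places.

0.9662

R(A) = exp(−0.00058 × 400) = 0.792946
R(B) = exp(−0.00042 × 400) = 0.845354
R(C) = exp(−0.000025 × 400) = 0.990050
Series (B and C): 0.845354 × 0.990050 = 0.836943
Parallel (A and [0.836943]): 1 − (1 − 0.792946)(1 − 0.836943) = 0.9662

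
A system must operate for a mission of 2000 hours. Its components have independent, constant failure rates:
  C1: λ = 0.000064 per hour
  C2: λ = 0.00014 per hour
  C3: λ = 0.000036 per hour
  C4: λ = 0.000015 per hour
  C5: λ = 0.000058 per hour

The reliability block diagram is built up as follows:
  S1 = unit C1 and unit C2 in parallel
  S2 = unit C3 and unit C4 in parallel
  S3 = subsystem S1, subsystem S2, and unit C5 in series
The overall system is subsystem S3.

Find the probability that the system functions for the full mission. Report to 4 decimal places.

R(C1) = exp(−0.000064 × 2000) = 0.879853
R(C2) = exp(−0.00014 × 2000) = 0.755784
R(C3) = exp(−0.000036 × 2000) = 0.930531
R(C4) = exp(−0.000015 × 2000) = 0.970446
R(C5) = exp(−0.000058 × 2000) = 0.890475
Parallel (C1 and C2): 1 − (1 − 0.879853)(1 − 0.755784) = 0.970658
Parallel (C3 and C4): 1 − (1 − 0.930531)(1 − 0.970446) = 0.997947
Series ([0.970658], [0.997947], and C5): 0.970658 × 0.997947 × 0.890475 = 0.8626

0.8626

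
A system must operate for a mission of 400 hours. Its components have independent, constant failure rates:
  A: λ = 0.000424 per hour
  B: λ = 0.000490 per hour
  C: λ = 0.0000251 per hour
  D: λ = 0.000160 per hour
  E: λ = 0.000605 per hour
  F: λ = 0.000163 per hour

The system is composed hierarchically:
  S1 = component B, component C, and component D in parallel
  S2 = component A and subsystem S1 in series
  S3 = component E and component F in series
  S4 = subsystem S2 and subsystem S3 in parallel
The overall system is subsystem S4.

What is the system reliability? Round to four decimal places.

0.9587

R(A) = exp(−0.000424 × 400) = 0.844002
R(B) = exp(−0.000490 × 400) = 0.822012
R(C) = exp(−0.0000251 × 400) = 0.990010
R(D) = exp(−0.000160 × 400) = 0.938005
R(E) = exp(−0.000605 × 400) = 0.785056
R(F) = exp(−0.000163 × 400) = 0.936880
Parallel (B, C, and D): 1 − (1 − 0.822012)(1 − 0.990010)(1 − 0.938005) = 0.999890
Series (A and [0.999890]): 0.844002 × 0.999890 = 0.843909
Series (E and F): 0.785056 × 0.936880 = 0.735503
Parallel ([0.843909] and [0.735503]): 1 − (1 − 0.843909)(1 − 0.735503) = 0.9587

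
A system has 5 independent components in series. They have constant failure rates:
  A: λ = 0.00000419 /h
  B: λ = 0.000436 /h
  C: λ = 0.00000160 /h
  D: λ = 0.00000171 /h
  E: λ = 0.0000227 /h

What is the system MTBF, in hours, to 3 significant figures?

2150

Series of exponential components: λ_sys = Σ λ_i
λ_sys = 0.00000419 + 0.000436 + 0.00000160 + 0.00000171 + 0.0000227 = 4.6620e-04 /h
MTBF = 1 / λ_sys = 2150 h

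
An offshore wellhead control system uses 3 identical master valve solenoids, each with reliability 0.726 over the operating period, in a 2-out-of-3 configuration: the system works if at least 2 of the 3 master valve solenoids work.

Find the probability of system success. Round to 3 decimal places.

R = Σ_{i=2}^{3} C(3,i) p^i (1−p)^{3−i} with p = 0.726
C(3,2)·0.726^2·0.274^1 = 0.43326
C(3,3)·0.726^3·0.274^0 = 0.38266
Sum = 0.816

0.816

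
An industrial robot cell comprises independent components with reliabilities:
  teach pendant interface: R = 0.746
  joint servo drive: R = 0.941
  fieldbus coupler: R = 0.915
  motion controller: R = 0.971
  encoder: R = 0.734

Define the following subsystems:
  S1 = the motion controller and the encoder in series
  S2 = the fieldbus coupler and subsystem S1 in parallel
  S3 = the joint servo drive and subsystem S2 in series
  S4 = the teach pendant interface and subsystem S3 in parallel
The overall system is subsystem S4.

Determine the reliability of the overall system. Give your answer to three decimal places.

0.979

Series (motion controller and encoder): 0.97100 × 0.73400 = 0.71271
Parallel (fieldbus coupler and [0.71271]): 1 − (1 − 0.91500)(1 − 0.71271) = 0.97558
Series (joint servo drive and [0.97558]): 0.94100 × 0.97558 = 0.91802
Parallel (teach pendant interface and [0.91802]): 1 − (1 − 0.74600)(1 − 0.91802) = 0.979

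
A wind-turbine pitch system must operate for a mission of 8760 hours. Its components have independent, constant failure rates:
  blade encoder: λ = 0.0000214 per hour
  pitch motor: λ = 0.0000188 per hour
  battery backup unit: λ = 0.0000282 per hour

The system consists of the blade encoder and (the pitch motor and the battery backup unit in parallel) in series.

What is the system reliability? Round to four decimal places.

R(blade encoder) = exp(−0.0000214 × 8760) = 0.829059
R(pitch motor) = exp(−0.0000188 × 8760) = 0.848158
R(battery backup unit) = exp(−0.0000282 × 8760) = 0.781116
Parallel (pitch motor and battery backup unit): 1 − (1 − 0.848158)(1 − 0.781116) = 0.966764
Series (blade encoder and [0.966764]): 0.829059 × 0.966764 = 0.8015

0.8015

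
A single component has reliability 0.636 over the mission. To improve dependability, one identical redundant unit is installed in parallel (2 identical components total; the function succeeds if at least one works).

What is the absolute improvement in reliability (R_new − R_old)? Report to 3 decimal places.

R_before = 0.636
R_after = 1 − (1 − 0.636)^2 = 0.868
ΔR = 0.868 − 0.636 = 0.232

0.232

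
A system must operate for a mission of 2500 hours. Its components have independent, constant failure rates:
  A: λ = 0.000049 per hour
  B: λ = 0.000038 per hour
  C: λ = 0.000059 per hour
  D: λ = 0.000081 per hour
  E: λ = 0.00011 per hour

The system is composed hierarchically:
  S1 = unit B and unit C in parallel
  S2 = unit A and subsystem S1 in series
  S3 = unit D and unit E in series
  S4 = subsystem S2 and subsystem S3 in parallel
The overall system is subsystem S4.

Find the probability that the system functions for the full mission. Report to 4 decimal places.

0.9521

R(A) = exp(−0.000049 × 2500) = 0.884706
R(B) = exp(−0.000038 × 2500) = 0.909373
R(C) = exp(−0.000059 × 2500) = 0.862862
R(D) = exp(−0.000081 × 2500) = 0.816686
R(E) = exp(−0.00011 × 2500) = 0.759572
Parallel (B and C): 1 − (1 − 0.909373)(1 − 0.862862) = 0.987572
Series (A and [0.987572]): 0.884706 × 0.987572 = 0.873711
Series (D and E): 0.816686 × 0.759572 = 0.620332
Parallel ([0.873711] and [0.620332]): 1 − (1 − 0.873711)(1 − 0.620332) = 0.9521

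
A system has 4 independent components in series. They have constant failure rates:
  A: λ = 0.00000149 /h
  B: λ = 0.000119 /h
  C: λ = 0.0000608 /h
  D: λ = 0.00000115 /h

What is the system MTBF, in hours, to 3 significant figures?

5480

Series of exponential components: λ_sys = Σ λ_i
λ_sys = 0.00000149 + 0.000119 + 0.0000608 + 0.00000115 = 1.8244e-04 /h
MTBF = 1 / λ_sys = 5480 h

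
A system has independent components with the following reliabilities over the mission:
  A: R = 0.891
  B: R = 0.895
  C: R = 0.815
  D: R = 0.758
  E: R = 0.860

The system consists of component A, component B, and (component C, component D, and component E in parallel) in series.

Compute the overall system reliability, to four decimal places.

Parallel (C, D, and E): 1 − (1 − 0.815000)(1 − 0.758000)(1 − 0.860000) = 0.993732
Series (A, B, and [0.993732]): 0.891000 × 0.895000 × 0.993732 = 0.7924

0.7924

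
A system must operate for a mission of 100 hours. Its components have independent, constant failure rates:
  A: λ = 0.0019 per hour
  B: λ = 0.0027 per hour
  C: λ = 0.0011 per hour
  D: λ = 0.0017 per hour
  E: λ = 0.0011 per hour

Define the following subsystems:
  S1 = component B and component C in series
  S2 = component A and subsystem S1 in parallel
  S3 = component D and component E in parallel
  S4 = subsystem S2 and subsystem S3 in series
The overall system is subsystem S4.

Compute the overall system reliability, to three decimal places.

R(A) = exp(−0.0019 × 100) = 0.82696
R(B) = exp(−0.0027 × 100) = 0.76338
R(C) = exp(−0.0011 × 100) = 0.89583
R(D) = exp(−0.0017 × 100) = 0.84366
R(E) = exp(−0.0011 × 100) = 0.89583
Series (B and C): 0.76338 × 0.89583 = 0.68386
Parallel (A and [0.68386]): 1 − (1 − 0.82696)(1 − 0.68386) = 0.94530
Parallel (D and E): 1 − (1 − 0.84366)(1 − 0.89583) = 0.98371
Series ([0.94530] and [0.98371]): 0.94530 × 0.98371 = 0.930

0.930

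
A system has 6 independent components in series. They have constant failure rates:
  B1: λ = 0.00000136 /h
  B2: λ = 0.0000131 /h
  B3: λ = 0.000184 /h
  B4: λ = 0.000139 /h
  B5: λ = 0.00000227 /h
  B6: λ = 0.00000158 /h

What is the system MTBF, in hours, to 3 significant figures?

2930

Series of exponential components: λ_sys = Σ λ_i
λ_sys = 0.00000136 + 0.0000131 + 0.000184 + 0.000139 + 0.00000227 + 0.00000158 = 3.4131e-04 /h
MTBF = 1 / λ_sys = 2930 h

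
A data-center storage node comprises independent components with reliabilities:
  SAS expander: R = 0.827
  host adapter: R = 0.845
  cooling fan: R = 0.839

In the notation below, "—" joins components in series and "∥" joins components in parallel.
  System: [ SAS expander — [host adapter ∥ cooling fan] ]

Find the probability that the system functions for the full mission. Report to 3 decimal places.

0.806

Parallel (host adapter and cooling fan): 1 − (1 − 0.84500)(1 − 0.83900) = 0.97505
Series (SAS expander and [0.97505]): 0.82700 × 0.97505 = 0.806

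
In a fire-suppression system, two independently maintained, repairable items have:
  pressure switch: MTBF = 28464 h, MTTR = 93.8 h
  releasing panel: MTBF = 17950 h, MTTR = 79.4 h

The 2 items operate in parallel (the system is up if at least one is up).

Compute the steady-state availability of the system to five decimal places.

0.99999

A(pressure switch) = MTBF/(MTBF+MTTR) = 28464/(28464+93.8) = 0.996715
A(releasing panel) = MTBF/(MTBF+MTTR) = 17950/(17950+79.4) = 0.995596
Parallel availability: 1 − (1 − 0.996715)(1 − 0.995596) = 0.99999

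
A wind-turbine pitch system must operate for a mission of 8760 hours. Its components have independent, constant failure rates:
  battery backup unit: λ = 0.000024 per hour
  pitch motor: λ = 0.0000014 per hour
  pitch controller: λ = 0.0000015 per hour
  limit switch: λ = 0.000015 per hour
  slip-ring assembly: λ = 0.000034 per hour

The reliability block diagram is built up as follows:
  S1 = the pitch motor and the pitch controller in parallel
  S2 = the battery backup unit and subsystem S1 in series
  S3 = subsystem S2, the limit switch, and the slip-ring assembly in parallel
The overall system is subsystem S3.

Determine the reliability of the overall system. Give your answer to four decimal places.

R(battery backup unit) = exp(−0.000024 × 8760) = 0.810390
R(pitch motor) = exp(−0.0000014 × 8760) = 0.987811
R(pitch controller) = exp(−0.0000015 × 8760) = 0.986946
R(limit switch) = exp(−0.000015 × 8760) = 0.876867
R(slip-ring assembly) = exp(−0.000034 × 8760) = 0.742420
Parallel (pitch motor and pitch controller): 1 − (1 − 0.987811)(1 − 0.986946) = 0.999841
Series (battery backup unit and [0.999841]): 0.810390 × 0.999841 = 0.810261
Parallel ([0.810261], limit switch, and slip-ring assembly): 1 − (1 − 0.810261)(1 − 0.876867)(1 − 0.742420) = 0.9940

0.9940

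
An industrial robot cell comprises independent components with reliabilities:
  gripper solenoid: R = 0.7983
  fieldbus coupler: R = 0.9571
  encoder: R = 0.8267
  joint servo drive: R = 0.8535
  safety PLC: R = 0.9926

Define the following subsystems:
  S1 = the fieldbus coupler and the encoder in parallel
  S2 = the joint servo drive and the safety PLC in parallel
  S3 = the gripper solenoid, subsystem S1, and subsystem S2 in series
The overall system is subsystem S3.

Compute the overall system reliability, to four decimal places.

Parallel (fieldbus coupler and encoder): 1 − (1 − 0.957100)(1 − 0.826700) = 0.992565
Parallel (joint servo drive and safety PLC): 1 − (1 − 0.853500)(1 − 0.992600) = 0.998916
Series (gripper solenoid, [0.992565], and [0.998916]): 0.798300 × 0.992565 × 0.998916 = 0.7915

0.7915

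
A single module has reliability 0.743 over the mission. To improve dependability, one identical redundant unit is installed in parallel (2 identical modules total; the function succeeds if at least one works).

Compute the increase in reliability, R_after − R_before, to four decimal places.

0.1910

R_before = 0.743
R_after = 1 − (1 − 0.743)^2 = 0.9340
ΔR = 0.9340 − 0.743 = 0.1910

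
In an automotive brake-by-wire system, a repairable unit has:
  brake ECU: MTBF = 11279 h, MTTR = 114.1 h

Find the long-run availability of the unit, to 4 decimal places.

A(brake ECU) = MTBF/(MTBF+MTTR) = 11279/(11279+114.1) = 0.9900

0.9900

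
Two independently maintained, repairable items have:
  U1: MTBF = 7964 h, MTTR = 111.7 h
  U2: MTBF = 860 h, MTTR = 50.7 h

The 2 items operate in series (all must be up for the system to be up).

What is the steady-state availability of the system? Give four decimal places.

0.9313

A(U1) = MTBF/(MTBF+MTTR) = 7964/(7964+111.7) = 0.986168
A(U2) = MTBF/(MTBF+MTTR) = 860/(860+50.7) = 0.944329
Series availability: 0.986168 × 0.944329 = 0.9313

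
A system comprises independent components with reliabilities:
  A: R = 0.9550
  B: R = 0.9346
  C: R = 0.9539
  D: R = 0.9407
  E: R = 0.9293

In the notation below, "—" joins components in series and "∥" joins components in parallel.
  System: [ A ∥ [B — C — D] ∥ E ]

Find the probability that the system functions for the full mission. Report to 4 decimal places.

0.9995

Series (B, C, and D): 0.934600 × 0.953900 × 0.940700 = 0.838648
Parallel (A, [0.838648], and E): 1 − (1 − 0.955000)(1 − 0.838648)(1 − 0.929300) = 0.9995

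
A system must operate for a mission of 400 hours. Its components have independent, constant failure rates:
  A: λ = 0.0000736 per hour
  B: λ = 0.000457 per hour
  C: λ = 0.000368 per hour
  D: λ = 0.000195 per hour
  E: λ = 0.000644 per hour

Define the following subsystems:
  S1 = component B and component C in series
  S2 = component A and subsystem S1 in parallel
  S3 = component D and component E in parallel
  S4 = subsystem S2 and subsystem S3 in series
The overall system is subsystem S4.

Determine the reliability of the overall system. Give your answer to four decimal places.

0.9749

R(A) = exp(−0.0000736 × 400) = 0.970989
R(B) = exp(−0.000457 × 400) = 0.832935
R(C) = exp(−0.000368 × 400) = 0.863121
R(D) = exp(−0.000195 × 400) = 0.924964
R(E) = exp(−0.000644 × 400) = 0.772904
Series (B and C): 0.832935 × 0.863121 = 0.718924
Parallel (A and [0.718924]): 1 − (1 − 0.970989)(1 − 0.718924) = 0.991846
Parallel (D and E): 1 − (1 − 0.924964)(1 − 0.772904) = 0.982960
Series ([0.991846] and [0.982960]): 0.991846 × 0.982960 = 0.9749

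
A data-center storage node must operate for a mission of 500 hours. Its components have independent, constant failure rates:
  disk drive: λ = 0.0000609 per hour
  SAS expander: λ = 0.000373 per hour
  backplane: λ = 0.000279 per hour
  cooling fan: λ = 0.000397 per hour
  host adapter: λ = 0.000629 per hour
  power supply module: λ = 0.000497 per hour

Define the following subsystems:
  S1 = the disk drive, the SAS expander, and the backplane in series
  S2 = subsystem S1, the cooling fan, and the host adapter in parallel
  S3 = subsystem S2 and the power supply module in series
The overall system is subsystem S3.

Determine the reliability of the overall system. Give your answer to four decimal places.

0.7686

R(disk drive) = exp(−0.0000609 × 500) = 0.970009
R(SAS expander) = exp(−0.000373 × 500) = 0.829859
R(backplane) = exp(−0.000279 × 500) = 0.869793
R(cooling fan) = exp(−0.000397 × 500) = 0.819960
R(host adapter) = exp(−0.000629 × 500) = 0.730154
R(power supply module) = exp(−0.000497 × 500) = 0.779970
Series (disk drive, SAS expander, and backplane): 0.970009 × 0.829859 × 0.869793 = 0.700158
Parallel ([0.700158], cooling fan, and host adapter): 1 − (1 − 0.700158)(1 − 0.819960)(1 − 0.730154) = 0.985433
Series ([0.985433] and power supply module): 0.985433 × 0.779970 = 0.7686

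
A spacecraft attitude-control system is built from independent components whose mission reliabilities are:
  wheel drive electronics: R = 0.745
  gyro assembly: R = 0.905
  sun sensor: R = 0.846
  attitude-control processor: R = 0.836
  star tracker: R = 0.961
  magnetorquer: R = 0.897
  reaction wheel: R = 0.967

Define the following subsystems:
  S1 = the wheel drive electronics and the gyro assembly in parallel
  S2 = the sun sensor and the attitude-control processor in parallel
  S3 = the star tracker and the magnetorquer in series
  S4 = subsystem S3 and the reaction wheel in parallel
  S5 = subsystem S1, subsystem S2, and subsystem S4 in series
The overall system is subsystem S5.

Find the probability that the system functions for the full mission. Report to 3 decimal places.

Parallel (wheel drive electronics and gyro assembly): 1 − (1 − 0.74500)(1 − 0.90500) = 0.97578
Parallel (sun sensor and attitude-control processor): 1 − (1 − 0.84600)(1 − 0.83600) = 0.97474
Series (star tracker and magnetorquer): 0.96100 × 0.89700 = 0.86202
Parallel ([0.86202] and reaction wheel): 1 − (1 − 0.86202)(1 − 0.96700) = 0.99545
Series ([0.97578], [0.97474], and [0.99545]): 0.97578 × 0.97474 × 0.99545 = 0.947

0.947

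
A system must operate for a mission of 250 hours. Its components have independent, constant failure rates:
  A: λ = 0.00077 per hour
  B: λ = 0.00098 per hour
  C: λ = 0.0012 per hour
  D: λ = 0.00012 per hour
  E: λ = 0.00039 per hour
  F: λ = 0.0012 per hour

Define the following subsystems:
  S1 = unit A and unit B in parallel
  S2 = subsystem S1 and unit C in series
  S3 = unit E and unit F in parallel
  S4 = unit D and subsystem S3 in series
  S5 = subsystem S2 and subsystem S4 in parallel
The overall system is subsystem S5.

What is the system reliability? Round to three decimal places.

R(A) = exp(−0.00077 × 250) = 0.82489
R(B) = exp(−0.00098 × 250) = 0.78270
R(C) = exp(−0.0012 × 250) = 0.74082
R(D) = exp(−0.00012 × 250) = 0.97045
R(E) = exp(−0.00039 × 250) = 0.90710
R(F) = exp(−0.0012 × 250) = 0.74082
Parallel (A and B): 1 − (1 − 0.82489)(1 − 0.78270) = 0.96195
Series ([0.96195] and C): 0.96195 × 0.74082 = 0.71263
Parallel (E and F): 1 − (1 − 0.90710)(1 − 0.74082) = 0.97592
Series (D and [0.97592]): 0.97045 × 0.97592 = 0.94708
Parallel ([0.71263] and [0.94708]): 1 − (1 − 0.71263)(1 − 0.94708) = 0.985

0.985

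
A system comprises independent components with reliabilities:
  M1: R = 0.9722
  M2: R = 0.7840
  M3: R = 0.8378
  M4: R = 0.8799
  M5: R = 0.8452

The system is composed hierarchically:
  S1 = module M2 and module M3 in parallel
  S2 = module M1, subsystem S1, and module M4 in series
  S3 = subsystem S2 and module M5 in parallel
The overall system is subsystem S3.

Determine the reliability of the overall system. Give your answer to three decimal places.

Parallel (M2 and M3): 1 − (1 − 0.78400)(1 − 0.83780) = 0.96496
Series (M1, [0.96496], and M4): 0.97220 × 0.96496 × 0.87990 = 0.82546
Parallel ([0.82546] and M5): 1 − (1 − 0.82546)(1 − 0.84520) = 0.973

0.973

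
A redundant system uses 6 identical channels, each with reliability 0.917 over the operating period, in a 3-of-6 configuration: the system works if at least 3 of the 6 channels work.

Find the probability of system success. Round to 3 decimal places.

R = Σ_{i=3}^{6} C(6,i) p^i (1−p)^{6−i} with p = 0.917
C(6,3)·0.917^3·0.083^3 = 0.00882
C(6,4)·0.917^4·0.083^2 = 0.07307
C(6,5)·0.917^5·0.083^1 = 0.32291
C(6,6)·0.917^6·0.083^0 = 0.59459
Sum = 0.999

0.999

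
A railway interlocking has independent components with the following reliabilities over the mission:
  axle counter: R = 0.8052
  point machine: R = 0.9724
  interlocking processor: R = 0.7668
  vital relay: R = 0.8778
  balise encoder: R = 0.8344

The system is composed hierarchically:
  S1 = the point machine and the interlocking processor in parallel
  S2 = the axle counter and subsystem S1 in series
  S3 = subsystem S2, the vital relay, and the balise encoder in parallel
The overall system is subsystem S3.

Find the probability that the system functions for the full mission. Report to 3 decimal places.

Parallel (point machine and interlocking processor): 1 − (1 − 0.97240)(1 − 0.76680) = 0.99356
Series (axle counter and [0.99356]): 0.80520 × 0.99356 = 0.80001
Parallel ([0.80001], vital relay, and balise encoder): 1 − (1 − 0.80001)(1 − 0.87780)(1 − 0.83440) = 0.996

0.996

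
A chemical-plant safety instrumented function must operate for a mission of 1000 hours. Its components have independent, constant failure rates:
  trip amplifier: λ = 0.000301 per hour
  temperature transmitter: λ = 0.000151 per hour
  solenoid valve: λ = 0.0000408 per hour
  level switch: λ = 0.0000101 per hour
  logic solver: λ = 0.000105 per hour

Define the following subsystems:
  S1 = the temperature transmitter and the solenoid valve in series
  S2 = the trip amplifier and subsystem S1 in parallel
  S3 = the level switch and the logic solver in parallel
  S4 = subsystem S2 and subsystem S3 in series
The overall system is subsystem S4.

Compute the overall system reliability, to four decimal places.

0.9537

R(trip amplifier) = exp(−0.000301 × 1000) = 0.740078
R(temperature transmitter) = exp(−0.000151 × 1000) = 0.859848
R(solenoid valve) = exp(−0.0000408 × 1000) = 0.960021
R(level switch) = exp(−0.0000101 × 1000) = 0.989951
R(logic solver) = exp(−0.000105 × 1000) = 0.900325
Series (temperature transmitter and solenoid valve): 0.859848 × 0.960021 = 0.825472
Parallel (trip amplifier and [0.825472]): 1 − (1 − 0.740078)(1 − 0.825472) = 0.954636
Parallel (level switch and logic solver): 1 − (1 − 0.989951)(1 − 0.900325) = 0.998998
Series ([0.954636] and [0.998998]): 0.954636 × 0.998998 = 0.9537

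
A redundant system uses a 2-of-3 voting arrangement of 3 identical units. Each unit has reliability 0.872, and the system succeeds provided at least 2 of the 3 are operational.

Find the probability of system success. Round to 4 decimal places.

0.9550

R = Σ_{i=2}^{3} C(3,i) p^i (1−p)^{3−i} with p = 0.872
C(3,2)·0.872^2·0.128^1 = 0.291987
C(3,3)·0.872^3·0.128^0 = 0.663055
Sum = 0.9550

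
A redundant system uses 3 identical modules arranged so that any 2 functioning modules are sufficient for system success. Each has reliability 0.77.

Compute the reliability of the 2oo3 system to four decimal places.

R = Σ_{i=2}^{3} C(3,i) p^i (1−p)^{3−i} with p = 0.77
C(3,2)·0.77^2·0.23^1 = 0.409101
C(3,3)·0.77^3·0.23^0 = 0.456533
Sum = 0.8656

0.8656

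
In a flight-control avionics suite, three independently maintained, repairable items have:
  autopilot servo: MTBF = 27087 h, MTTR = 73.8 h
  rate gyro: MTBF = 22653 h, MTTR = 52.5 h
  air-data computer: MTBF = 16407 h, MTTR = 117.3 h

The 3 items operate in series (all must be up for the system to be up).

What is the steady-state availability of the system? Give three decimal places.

A(autopilot servo) = MTBF/(MTBF+MTTR) = 27087/(27087+73.8) = 0.997283
A(rate gyro) = MTBF/(MTBF+MTTR) = 22653/(22653+52.5) = 0.997688
A(air-data computer) = MTBF/(MTBF+MTTR) = 16407/(16407+117.3) = 0.992901
Series availability: 0.997283 × 0.997688 × 0.992901 = 0.988

0.988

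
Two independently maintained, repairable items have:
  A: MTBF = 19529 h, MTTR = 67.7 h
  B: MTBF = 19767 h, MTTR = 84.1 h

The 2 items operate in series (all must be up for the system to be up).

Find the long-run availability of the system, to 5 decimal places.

A(A) = MTBF/(MTBF+MTTR) = 19529/(19529+67.7) = 0.996545
A(B) = MTBF/(MTBF+MTTR) = 19767/(19767+84.1) = 0.995763
Series availability: 0.996545 × 0.995763 = 0.99232

0.99232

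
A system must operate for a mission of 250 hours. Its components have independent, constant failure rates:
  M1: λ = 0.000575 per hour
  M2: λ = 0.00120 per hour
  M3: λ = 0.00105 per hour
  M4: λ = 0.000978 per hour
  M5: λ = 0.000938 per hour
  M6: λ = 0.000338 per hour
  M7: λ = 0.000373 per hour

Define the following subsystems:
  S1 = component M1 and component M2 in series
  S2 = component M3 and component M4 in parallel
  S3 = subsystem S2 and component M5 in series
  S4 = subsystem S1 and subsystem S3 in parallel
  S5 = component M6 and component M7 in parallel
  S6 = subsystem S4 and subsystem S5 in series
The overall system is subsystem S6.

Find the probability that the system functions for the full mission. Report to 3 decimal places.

0.904

R(M1) = exp(−0.000575 × 250) = 0.86610
R(M2) = exp(−0.00120 × 250) = 0.74082
R(M3) = exp(−0.00105 × 250) = 0.76913
R(M4) = exp(−0.000978 × 250) = 0.78310
R(M5) = exp(−0.000938 × 250) = 0.79097
R(M6) = exp(−0.000338 × 250) = 0.91897
R(M7) = exp(−0.000373 × 250) = 0.91097
Series (M1 and M2): 0.86610 × 0.74082 = 0.64162
Parallel (M3 and M4): 1 − (1 − 0.76913)(1 − 0.78310) = 0.94992
Series ([0.94992] and M5): 0.94992 × 0.79097 = 0.75136
Parallel ([0.64162] and [0.75136]): 1 − (1 − 0.64162)(1 − 0.75136) = 0.91089
Parallel (M6 and M7): 1 − (1 − 0.91897)(1 − 0.91097) = 0.99279
Series ([0.91089] and [0.99279]): 0.91089 × 0.99279 = 0.904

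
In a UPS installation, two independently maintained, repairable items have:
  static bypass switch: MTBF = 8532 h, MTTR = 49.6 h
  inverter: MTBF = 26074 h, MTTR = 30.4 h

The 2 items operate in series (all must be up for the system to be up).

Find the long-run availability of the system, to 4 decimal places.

0.9931

A(static bypass switch) = MTBF/(MTBF+MTTR) = 8532/(8532+49.6) = 0.994220
A(inverter) = MTBF/(MTBF+MTTR) = 26074/(26074+30.4) = 0.998835
Series availability: 0.994220 × 0.998835 = 0.9931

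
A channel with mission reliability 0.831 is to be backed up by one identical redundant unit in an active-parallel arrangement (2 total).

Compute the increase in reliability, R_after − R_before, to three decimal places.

R_before = 0.831
R_after = 1 − (1 − 0.831)^2 = 0.971
ΔR = 0.971 − 0.831 = 0.140

0.140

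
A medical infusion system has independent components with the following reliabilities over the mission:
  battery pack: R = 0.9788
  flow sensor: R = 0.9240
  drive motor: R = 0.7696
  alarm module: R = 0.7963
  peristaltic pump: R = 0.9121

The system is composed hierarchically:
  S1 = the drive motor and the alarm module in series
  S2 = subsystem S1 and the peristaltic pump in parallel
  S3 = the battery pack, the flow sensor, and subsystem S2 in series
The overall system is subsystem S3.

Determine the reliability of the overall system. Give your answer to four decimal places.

0.8736

Series (drive motor and alarm module): 0.769600 × 0.796300 = 0.612832
Parallel ([0.612832] and peristaltic pump): 1 − (1 − 0.612832)(1 − 0.912100) = 0.965968
Series (battery pack, flow sensor, and [0.965968]): 0.978800 × 0.924000 × 0.965968 = 0.8736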